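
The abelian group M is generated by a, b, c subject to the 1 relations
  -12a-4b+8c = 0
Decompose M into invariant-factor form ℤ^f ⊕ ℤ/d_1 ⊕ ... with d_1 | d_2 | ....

Answer: M ≅ ℤ^2 ⊕ ℤ/4

Derivation:
rank_ℚ(R)=1; free=3−1=2
SNF(R) diag = [4] → torsion [4]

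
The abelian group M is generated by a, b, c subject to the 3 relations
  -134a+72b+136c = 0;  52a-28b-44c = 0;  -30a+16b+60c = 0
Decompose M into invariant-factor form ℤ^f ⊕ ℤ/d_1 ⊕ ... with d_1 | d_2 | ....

Answer: M ≅ ℤ/2 ⊕ ℤ/4 ⊕ ℤ/12

Derivation:
rank_ℚ(R)=3; free=3−3=0
SNF(R) diag = [2, 4, 12] → torsion [2, 4, 12]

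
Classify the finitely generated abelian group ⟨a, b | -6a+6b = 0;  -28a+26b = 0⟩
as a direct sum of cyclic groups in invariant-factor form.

rank_ℚ(R)=2; free=2−2=0
SNF(R) diag = [2, 6] → torsion [2, 6]

Answer: M ≅ ℤ/2 ⊕ ℤ/6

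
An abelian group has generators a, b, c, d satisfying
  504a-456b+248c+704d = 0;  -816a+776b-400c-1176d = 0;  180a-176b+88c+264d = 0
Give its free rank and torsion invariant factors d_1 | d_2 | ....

rank_ℚ(R)=3; free=4−3=1
SNF(R) diag = [4, 8, 24] → torsion [4, 8, 24]

Answer: M ≅ ℤ^1 ⊕ ℤ/4 ⊕ ℤ/8 ⊕ ℤ/24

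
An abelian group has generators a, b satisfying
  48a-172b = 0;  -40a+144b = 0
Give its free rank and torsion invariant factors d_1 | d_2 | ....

rank_ℚ(R)=2; free=2−2=0
SNF(R) diag = [4, 8] → torsion [4, 8]

Answer: M ≅ ℤ/4 ⊕ ℤ/8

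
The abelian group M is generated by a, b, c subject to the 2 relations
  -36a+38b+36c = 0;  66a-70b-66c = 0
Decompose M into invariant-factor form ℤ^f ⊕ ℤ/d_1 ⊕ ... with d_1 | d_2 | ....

rank_ℚ(R)=2; free=3−2=1
SNF(R) diag = [2, 6] → torsion [2, 6]

Answer: M ≅ ℤ^1 ⊕ ℤ/2 ⊕ ℤ/6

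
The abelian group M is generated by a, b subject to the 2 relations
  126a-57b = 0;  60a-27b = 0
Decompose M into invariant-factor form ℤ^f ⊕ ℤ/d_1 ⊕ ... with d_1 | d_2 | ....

rank_ℚ(R)=2; free=2−2=0
SNF(R) diag = [3, 6] → torsion [3, 6]

Answer: M ≅ ℤ/3 ⊕ ℤ/6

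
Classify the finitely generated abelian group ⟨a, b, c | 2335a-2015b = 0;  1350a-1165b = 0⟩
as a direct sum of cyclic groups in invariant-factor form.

rank_ℚ(R)=2; free=3−2=1
SNF(R) diag = [5, 5] → torsion [5, 5]

Answer: M ≅ ℤ^1 ⊕ ℤ/5 ⊕ ℤ/5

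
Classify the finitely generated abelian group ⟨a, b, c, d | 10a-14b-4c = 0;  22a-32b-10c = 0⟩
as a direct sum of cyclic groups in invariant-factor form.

Answer: M ≅ ℤ^2 ⊕ ℤ/2 ⊕ ℤ/6

Derivation:
rank_ℚ(R)=2; free=4−2=2
SNF(R) diag = [2, 6] → torsion [2, 6]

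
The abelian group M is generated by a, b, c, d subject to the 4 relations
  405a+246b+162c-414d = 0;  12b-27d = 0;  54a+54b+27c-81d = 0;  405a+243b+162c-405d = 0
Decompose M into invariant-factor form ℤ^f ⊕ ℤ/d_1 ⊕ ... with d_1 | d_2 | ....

rank_ℚ(R)=4; free=4−4=0
SNF(R) diag = [3, 9, 27, 81] → torsion [3, 9, 27, 81]

Answer: M ≅ ℤ/3 ⊕ ℤ/9 ⊕ ℤ/27 ⊕ ℤ/81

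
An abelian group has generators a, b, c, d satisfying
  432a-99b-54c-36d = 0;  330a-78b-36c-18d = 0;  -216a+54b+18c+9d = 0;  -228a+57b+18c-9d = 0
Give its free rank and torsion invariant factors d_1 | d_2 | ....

Answer: M ≅ ℤ/3 ⊕ ℤ/9 ⊕ ℤ/18 ⊕ ℤ/18

Derivation:
rank_ℚ(R)=4; free=4−4=0
SNF(R) diag = [3, 9, 18, 18] → torsion [3, 9, 18, 18]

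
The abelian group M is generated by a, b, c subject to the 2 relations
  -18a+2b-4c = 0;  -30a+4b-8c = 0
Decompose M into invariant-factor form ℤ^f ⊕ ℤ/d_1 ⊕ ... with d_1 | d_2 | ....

rank_ℚ(R)=2; free=3−2=1
SNF(R) diag = [2, 6] → torsion [2, 6]

Answer: M ≅ ℤ^1 ⊕ ℤ/2 ⊕ ℤ/6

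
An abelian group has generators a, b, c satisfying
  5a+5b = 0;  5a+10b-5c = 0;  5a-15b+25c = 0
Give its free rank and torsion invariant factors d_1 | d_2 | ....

rank_ℚ(R)=3; free=3−3=0
SNF(R) diag = [5, 5, 5] → torsion [5, 5, 5]

Answer: M ≅ ℤ/5 ⊕ ℤ/5 ⊕ ℤ/5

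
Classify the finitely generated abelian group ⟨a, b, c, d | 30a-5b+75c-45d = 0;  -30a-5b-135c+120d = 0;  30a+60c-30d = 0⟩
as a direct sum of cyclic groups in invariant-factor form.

Answer: M ≅ ℤ^1 ⊕ ℤ/5 ⊕ ℤ/15 ⊕ ℤ/30

Derivation:
rank_ℚ(R)=3; free=4−3=1
SNF(R) diag = [5, 15, 30] → torsion [5, 15, 30]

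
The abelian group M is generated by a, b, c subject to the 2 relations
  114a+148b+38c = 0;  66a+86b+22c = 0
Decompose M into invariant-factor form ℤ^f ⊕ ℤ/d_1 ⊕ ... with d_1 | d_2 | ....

rank_ℚ(R)=2; free=3−2=1
SNF(R) diag = [2, 6] → torsion [2, 6]

Answer: M ≅ ℤ^1 ⊕ ℤ/2 ⊕ ℤ/6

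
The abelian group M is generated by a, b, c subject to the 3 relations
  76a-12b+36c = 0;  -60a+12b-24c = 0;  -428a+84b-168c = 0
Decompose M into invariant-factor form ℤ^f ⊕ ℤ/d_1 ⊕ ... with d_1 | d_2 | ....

rank_ℚ(R)=3; free=3−3=0
SNF(R) diag = [4, 12, 24] → torsion [4, 12, 24]

Answer: M ≅ ℤ/4 ⊕ ℤ/12 ⊕ ℤ/24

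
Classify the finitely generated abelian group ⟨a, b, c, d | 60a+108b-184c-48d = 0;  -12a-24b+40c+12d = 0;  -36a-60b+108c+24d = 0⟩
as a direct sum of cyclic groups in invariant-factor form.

rank_ℚ(R)=3; free=4−3=1
SNF(R) diag = [4, 12, 12] → torsion [4, 12, 12]

Answer: M ≅ ℤ^1 ⊕ ℤ/4 ⊕ ℤ/12 ⊕ ℤ/12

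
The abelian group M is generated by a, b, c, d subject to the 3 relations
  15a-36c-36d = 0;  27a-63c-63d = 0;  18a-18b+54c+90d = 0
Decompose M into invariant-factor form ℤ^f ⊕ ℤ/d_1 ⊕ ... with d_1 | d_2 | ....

Answer: M ≅ ℤ^1 ⊕ ℤ/3 ⊕ ℤ/9 ⊕ ℤ/18

Derivation:
rank_ℚ(R)=3; free=4−3=1
SNF(R) diag = [3, 9, 18] → torsion [3, 9, 18]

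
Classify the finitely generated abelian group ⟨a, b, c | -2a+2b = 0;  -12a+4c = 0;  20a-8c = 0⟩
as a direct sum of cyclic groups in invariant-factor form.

rank_ℚ(R)=3; free=3−3=0
SNF(R) diag = [2, 4, 4] → torsion [2, 4, 4]

Answer: M ≅ ℤ/2 ⊕ ℤ/4 ⊕ ℤ/4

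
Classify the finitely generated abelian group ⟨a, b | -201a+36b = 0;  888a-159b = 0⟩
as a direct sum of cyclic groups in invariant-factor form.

rank_ℚ(R)=2; free=2−2=0
SNF(R) diag = [3, 3] → torsion [3, 3]

Answer: M ≅ ℤ/3 ⊕ ℤ/3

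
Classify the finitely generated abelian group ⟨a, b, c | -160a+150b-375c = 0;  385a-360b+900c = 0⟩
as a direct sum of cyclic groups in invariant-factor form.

Answer: M ≅ ℤ^1 ⊕ ℤ/5 ⊕ ℤ/15

Derivation:
rank_ℚ(R)=2; free=3−2=1
SNF(R) diag = [5, 15] → torsion [5, 15]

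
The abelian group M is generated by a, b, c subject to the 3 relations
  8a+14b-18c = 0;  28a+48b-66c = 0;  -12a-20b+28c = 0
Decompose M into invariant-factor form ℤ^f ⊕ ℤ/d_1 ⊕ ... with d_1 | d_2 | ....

Answer: M ≅ ℤ/2 ⊕ ℤ/2 ⊕ ℤ/4

Derivation:
rank_ℚ(R)=3; free=3−3=0
SNF(R) diag = [2, 2, 4] → torsion [2, 2, 4]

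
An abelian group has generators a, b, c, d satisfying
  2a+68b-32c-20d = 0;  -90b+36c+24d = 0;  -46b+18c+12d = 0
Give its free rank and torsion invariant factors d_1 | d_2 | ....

Answer: M ≅ ℤ^1 ⊕ ℤ/2 ⊕ ℤ/2 ⊕ ℤ/6

Derivation:
rank_ℚ(R)=3; free=4−3=1
SNF(R) diag = [2, 2, 6] → torsion [2, 2, 6]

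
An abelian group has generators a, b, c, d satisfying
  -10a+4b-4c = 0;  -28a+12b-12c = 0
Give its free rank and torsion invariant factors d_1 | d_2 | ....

Answer: M ≅ ℤ^2 ⊕ ℤ/2 ⊕ ℤ/4

Derivation:
rank_ℚ(R)=2; free=4−2=2
SNF(R) diag = [2, 4] → torsion [2, 4]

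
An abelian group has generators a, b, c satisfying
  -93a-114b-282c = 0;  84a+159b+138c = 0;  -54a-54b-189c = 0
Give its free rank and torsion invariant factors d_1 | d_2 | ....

Answer: M ≅ ℤ/3 ⊕ ℤ/9 ⊕ ℤ/27

Derivation:
rank_ℚ(R)=3; free=3−3=0
SNF(R) diag = [3, 9, 27] → torsion [3, 9, 27]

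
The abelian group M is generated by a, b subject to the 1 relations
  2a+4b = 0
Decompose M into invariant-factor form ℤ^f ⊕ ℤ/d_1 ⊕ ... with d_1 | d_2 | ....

Answer: M ≅ ℤ^1 ⊕ ℤ/2

Derivation:
rank_ℚ(R)=1; free=2−1=1
SNF(R) diag = [2] → torsion [2]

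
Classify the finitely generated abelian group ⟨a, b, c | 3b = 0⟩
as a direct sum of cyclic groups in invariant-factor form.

Answer: M ≅ ℤ^2 ⊕ ℤ/3

Derivation:
rank_ℚ(R)=1; free=3−1=2
SNF(R) diag = [3] → torsion [3]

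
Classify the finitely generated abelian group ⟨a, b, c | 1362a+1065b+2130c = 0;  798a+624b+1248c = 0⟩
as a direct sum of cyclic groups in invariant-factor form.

rank_ℚ(R)=2; free=3−2=1
SNF(R) diag = [3, 6] → torsion [3, 6]

Answer: M ≅ ℤ^1 ⊕ ℤ/3 ⊕ ℤ/6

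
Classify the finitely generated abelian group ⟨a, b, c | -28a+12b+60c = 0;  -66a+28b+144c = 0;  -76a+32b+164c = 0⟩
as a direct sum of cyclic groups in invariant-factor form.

Answer: M ≅ ℤ/2 ⊕ ℤ/4 ⊕ ℤ/4

Derivation:
rank_ℚ(R)=3; free=3−3=0
SNF(R) diag = [2, 4, 4] → torsion [2, 4, 4]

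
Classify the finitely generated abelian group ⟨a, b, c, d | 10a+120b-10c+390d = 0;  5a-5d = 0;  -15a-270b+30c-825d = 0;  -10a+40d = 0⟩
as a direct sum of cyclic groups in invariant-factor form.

Answer: M ≅ ℤ/5 ⊕ ℤ/10 ⊕ ℤ/30 ⊕ ℤ/90

Derivation:
rank_ℚ(R)=4; free=4−4=0
SNF(R) diag = [5, 10, 30, 90] → torsion [5, 10, 30, 90]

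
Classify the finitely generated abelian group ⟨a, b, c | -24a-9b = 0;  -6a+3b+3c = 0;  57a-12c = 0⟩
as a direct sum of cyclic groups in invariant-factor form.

rank_ℚ(R)=3; free=3−3=0
SNF(R) diag = [3, 3, 3] → torsion [3, 3, 3]

Answer: M ≅ ℤ/3 ⊕ ℤ/3 ⊕ ℤ/3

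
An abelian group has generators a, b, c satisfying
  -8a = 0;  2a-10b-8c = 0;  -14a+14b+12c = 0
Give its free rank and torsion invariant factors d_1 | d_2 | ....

rank_ℚ(R)=3; free=3−3=0
SNF(R) diag = [2, 4, 8] → torsion [2, 4, 8]

Answer: M ≅ ℤ/2 ⊕ ℤ/4 ⊕ ℤ/8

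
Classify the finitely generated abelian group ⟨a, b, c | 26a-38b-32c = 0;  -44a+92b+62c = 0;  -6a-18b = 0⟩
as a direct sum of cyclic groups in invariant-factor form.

rank_ℚ(R)=3; free=3−3=0
SNF(R) diag = [2, 6, 12] → torsion [2, 6, 12]

Answer: M ≅ ℤ/2 ⊕ ℤ/6 ⊕ ℤ/12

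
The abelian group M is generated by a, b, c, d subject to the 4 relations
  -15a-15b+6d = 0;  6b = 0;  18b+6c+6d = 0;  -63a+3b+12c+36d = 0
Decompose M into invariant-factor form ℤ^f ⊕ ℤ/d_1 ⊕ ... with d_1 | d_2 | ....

Answer: M ≅ ℤ/3 ⊕ ℤ/6 ⊕ ℤ/6 ⊕ ℤ/6

Derivation:
rank_ℚ(R)=4; free=4−4=0
SNF(R) diag = [3, 6, 6, 6] → torsion [3, 6, 6, 6]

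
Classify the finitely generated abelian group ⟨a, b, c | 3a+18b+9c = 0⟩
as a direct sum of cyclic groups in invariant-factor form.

rank_ℚ(R)=1; free=3−1=2
SNF(R) diag = [3] → torsion [3]

Answer: M ≅ ℤ^2 ⊕ ℤ/3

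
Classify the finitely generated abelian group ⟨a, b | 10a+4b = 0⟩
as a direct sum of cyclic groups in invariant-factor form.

rank_ℚ(R)=1; free=2−1=1
SNF(R) diag = [2] → torsion [2]

Answer: M ≅ ℤ^1 ⊕ ℤ/2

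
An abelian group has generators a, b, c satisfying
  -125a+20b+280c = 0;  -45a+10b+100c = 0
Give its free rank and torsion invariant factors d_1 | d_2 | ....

rank_ℚ(R)=2; free=3−2=1
SNF(R) diag = [5, 10] → torsion [5, 10]

Answer: M ≅ ℤ^1 ⊕ ℤ/5 ⊕ ℤ/10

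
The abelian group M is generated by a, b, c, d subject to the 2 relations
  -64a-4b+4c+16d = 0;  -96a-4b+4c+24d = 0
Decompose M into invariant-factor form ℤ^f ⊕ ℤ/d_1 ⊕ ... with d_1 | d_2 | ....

Answer: M ≅ ℤ^2 ⊕ ℤ/4 ⊕ ℤ/8

Derivation:
rank_ℚ(R)=2; free=4−2=2
SNF(R) diag = [4, 8] → torsion [4, 8]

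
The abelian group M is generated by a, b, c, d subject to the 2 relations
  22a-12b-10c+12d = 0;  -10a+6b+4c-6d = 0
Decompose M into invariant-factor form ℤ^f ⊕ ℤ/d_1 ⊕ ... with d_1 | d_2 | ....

Answer: M ≅ ℤ^2 ⊕ ℤ/2 ⊕ ℤ/6

Derivation:
rank_ℚ(R)=2; free=4−2=2
SNF(R) diag = [2, 6] → torsion [2, 6]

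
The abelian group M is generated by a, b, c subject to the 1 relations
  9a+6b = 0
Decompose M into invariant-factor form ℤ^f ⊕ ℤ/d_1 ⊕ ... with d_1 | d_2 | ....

rank_ℚ(R)=1; free=3−1=2
SNF(R) diag = [3] → torsion [3]

Answer: M ≅ ℤ^2 ⊕ ℤ/3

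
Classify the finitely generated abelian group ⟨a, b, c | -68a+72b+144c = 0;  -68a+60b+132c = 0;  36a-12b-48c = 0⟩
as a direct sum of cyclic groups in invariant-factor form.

rank_ℚ(R)=3; free=3−3=0
SNF(R) diag = [4, 12, 36] → torsion [4, 12, 36]

Answer: M ≅ ℤ/4 ⊕ ℤ/12 ⊕ ℤ/36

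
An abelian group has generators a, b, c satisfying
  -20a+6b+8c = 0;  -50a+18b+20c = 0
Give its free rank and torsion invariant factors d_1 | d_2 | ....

rank_ℚ(R)=2; free=3−2=1
SNF(R) diag = [2, 6] → torsion [2, 6]

Answer: M ≅ ℤ^1 ⊕ ℤ/2 ⊕ ℤ/6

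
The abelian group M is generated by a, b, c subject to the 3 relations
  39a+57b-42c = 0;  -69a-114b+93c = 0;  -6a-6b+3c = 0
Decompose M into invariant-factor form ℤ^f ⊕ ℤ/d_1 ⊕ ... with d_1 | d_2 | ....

rank_ℚ(R)=3; free=3−3=0
SNF(R) diag = [3, 9, 9] → torsion [3, 9, 9]

Answer: M ≅ ℤ/3 ⊕ ℤ/9 ⊕ ℤ/9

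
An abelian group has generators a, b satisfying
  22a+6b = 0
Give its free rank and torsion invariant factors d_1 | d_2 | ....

rank_ℚ(R)=1; free=2−1=1
SNF(R) diag = [2] → torsion [2]

Answer: M ≅ ℤ^1 ⊕ ℤ/2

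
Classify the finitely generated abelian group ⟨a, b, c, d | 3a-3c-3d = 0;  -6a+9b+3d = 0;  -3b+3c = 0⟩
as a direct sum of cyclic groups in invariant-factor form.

rank_ℚ(R)=3; free=4−3=1
SNF(R) diag = [3, 3, 3] → torsion [3, 3, 3]

Answer: M ≅ ℤ^1 ⊕ ℤ/3 ⊕ ℤ/3 ⊕ ℤ/3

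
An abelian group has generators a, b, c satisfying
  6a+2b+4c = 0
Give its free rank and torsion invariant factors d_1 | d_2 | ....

Answer: M ≅ ℤ^2 ⊕ ℤ/2

Derivation:
rank_ℚ(R)=1; free=3−1=2
SNF(R) diag = [2] → torsion [2]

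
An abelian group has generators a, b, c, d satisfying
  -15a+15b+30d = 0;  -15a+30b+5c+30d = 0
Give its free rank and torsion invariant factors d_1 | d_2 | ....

rank_ℚ(R)=2; free=4−2=2
SNF(R) diag = [5, 15] → torsion [5, 15]

Answer: M ≅ ℤ^2 ⊕ ℤ/5 ⊕ ℤ/15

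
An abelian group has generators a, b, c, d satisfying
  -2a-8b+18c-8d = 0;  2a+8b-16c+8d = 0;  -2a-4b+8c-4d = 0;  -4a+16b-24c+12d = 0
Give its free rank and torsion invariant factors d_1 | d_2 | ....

Answer: M ≅ ℤ/2 ⊕ ℤ/2 ⊕ ℤ/4 ⊕ ℤ/4

Derivation:
rank_ℚ(R)=4; free=4−4=0
SNF(R) diag = [2, 2, 4, 4] → torsion [2, 2, 4, 4]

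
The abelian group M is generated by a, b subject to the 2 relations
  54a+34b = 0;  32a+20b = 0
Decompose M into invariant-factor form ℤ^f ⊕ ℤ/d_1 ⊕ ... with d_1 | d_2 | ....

Answer: M ≅ ℤ/2 ⊕ ℤ/4

Derivation:
rank_ℚ(R)=2; free=2−2=0
SNF(R) diag = [2, 4] → torsion [2, 4]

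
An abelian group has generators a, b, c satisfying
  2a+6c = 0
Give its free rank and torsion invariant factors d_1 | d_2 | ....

rank_ℚ(R)=1; free=3−1=2
SNF(R) diag = [2] → torsion [2]

Answer: M ≅ ℤ^2 ⊕ ℤ/2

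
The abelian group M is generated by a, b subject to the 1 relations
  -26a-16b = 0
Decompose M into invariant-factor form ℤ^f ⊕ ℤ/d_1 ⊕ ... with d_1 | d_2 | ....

rank_ℚ(R)=1; free=2−1=1
SNF(R) diag = [2] → torsion [2]

Answer: M ≅ ℤ^1 ⊕ ℤ/2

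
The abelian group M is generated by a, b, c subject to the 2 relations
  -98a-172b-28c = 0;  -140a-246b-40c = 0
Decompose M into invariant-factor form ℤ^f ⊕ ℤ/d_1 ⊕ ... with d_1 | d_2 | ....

Answer: M ≅ ℤ^1 ⊕ ℤ/2 ⊕ ℤ/2

Derivation:
rank_ℚ(R)=2; free=3−2=1
SNF(R) diag = [2, 2] → torsion [2, 2]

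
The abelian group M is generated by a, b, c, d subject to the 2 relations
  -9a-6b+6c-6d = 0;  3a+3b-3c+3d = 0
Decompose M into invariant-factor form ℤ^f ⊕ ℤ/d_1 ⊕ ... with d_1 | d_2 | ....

Answer: M ≅ ℤ^2 ⊕ ℤ/3 ⊕ ℤ/3

Derivation:
rank_ℚ(R)=2; free=4−2=2
SNF(R) diag = [3, 3] → torsion [3, 3]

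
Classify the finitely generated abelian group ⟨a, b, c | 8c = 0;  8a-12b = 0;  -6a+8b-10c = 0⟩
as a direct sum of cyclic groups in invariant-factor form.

Answer: M ≅ ℤ/2 ⊕ ℤ/4 ⊕ ℤ/8

Derivation:
rank_ℚ(R)=3; free=3−3=0
SNF(R) diag = [2, 4, 8] → torsion [2, 4, 8]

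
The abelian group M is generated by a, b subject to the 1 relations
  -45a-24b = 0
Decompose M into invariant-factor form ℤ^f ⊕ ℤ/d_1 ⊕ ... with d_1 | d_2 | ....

Answer: M ≅ ℤ^1 ⊕ ℤ/3

Derivation:
rank_ℚ(R)=1; free=2−1=1
SNF(R) diag = [3] → torsion [3]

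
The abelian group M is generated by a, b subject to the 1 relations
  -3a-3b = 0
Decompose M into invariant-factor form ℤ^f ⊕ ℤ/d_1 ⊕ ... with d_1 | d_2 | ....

rank_ℚ(R)=1; free=2−1=1
SNF(R) diag = [3] → torsion [3]

Answer: M ≅ ℤ^1 ⊕ ℤ/3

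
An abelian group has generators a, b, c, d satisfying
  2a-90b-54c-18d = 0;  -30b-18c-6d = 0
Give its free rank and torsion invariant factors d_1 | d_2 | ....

Answer: M ≅ ℤ^2 ⊕ ℤ/2 ⊕ ℤ/6

Derivation:
rank_ℚ(R)=2; free=4−2=2
SNF(R) diag = [2, 6] → torsion [2, 6]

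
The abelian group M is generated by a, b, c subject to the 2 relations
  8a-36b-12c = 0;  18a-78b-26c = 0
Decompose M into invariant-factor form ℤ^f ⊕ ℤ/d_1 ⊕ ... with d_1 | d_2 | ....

Answer: M ≅ ℤ^1 ⊕ ℤ/2 ⊕ ℤ/4

Derivation:
rank_ℚ(R)=2; free=3−2=1
SNF(R) diag = [2, 4] → torsion [2, 4]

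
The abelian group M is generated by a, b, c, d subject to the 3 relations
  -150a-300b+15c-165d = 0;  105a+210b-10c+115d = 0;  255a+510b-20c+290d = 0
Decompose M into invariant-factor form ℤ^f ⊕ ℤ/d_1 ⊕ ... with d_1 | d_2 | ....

rank_ℚ(R)=3; free=4−3=1
SNF(R) diag = [5, 15, 15] → torsion [5, 15, 15]

Answer: M ≅ ℤ^1 ⊕ ℤ/5 ⊕ ℤ/15 ⊕ ℤ/15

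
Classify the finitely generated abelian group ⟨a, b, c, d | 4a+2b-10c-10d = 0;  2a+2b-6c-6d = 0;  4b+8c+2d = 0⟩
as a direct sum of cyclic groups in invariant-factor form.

rank_ℚ(R)=3; free=4−3=1
SNF(R) diag = [2, 2, 6] → torsion [2, 2, 6]

Answer: M ≅ ℤ^1 ⊕ ℤ/2 ⊕ ℤ/2 ⊕ ℤ/6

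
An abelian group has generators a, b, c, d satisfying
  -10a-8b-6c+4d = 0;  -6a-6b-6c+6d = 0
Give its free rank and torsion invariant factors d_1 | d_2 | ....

rank_ℚ(R)=2; free=4−2=2
SNF(R) diag = [2, 6] → torsion [2, 6]

Answer: M ≅ ℤ^2 ⊕ ℤ/2 ⊕ ℤ/6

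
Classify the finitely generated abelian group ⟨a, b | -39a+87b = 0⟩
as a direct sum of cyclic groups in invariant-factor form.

Answer: M ≅ ℤ^1 ⊕ ℤ/3

Derivation:
rank_ℚ(R)=1; free=2−1=1
SNF(R) diag = [3] → torsion [3]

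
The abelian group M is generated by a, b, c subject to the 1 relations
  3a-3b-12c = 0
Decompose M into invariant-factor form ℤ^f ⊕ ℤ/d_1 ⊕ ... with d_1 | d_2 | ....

rank_ℚ(R)=1; free=3−1=2
SNF(R) diag = [3] → torsion [3]

Answer: M ≅ ℤ^2 ⊕ ℤ/3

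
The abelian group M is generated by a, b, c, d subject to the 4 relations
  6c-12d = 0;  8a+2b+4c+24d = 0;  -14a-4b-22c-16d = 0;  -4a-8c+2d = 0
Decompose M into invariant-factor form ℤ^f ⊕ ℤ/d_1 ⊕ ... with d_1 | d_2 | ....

Answer: M ≅ ℤ/2 ⊕ ℤ/2 ⊕ ℤ/6 ⊕ ℤ/6

Derivation:
rank_ℚ(R)=4; free=4−4=0
SNF(R) diag = [2, 2, 6, 6] → torsion [2, 2, 6, 6]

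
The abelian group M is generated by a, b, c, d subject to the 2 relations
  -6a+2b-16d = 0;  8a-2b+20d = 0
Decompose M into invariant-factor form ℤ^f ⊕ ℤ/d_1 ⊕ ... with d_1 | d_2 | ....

rank_ℚ(R)=2; free=4−2=2
SNF(R) diag = [2, 2] → torsion [2, 2]

Answer: M ≅ ℤ^2 ⊕ ℤ/2 ⊕ ℤ/2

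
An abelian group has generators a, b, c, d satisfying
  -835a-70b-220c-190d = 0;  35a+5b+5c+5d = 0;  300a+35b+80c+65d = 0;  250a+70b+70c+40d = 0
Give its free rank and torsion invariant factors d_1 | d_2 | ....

Answer: M ≅ ℤ/5 ⊕ ℤ/5 ⊕ ℤ/15 ⊕ ℤ/30

Derivation:
rank_ℚ(R)=4; free=4−4=0
SNF(R) diag = [5, 5, 15, 30] → torsion [5, 5, 15, 30]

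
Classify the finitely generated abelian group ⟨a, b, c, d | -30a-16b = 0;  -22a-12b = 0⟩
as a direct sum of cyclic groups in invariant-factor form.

rank_ℚ(R)=2; free=4−2=2
SNF(R) diag = [2, 4] → torsion [2, 4]

Answer: M ≅ ℤ^2 ⊕ ℤ/2 ⊕ ℤ/4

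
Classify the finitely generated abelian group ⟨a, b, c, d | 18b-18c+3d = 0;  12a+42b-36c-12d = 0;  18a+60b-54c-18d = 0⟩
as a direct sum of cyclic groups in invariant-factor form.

rank_ℚ(R)=3; free=4−3=1
SNF(R) diag = [3, 6, 6] → torsion [3, 6, 6]

Answer: M ≅ ℤ^1 ⊕ ℤ/3 ⊕ ℤ/6 ⊕ ℤ/6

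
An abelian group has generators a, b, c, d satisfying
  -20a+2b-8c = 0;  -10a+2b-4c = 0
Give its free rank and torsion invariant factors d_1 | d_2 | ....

Answer: M ≅ ℤ^2 ⊕ ℤ/2 ⊕ ℤ/2

Derivation:
rank_ℚ(R)=2; free=4−2=2
SNF(R) diag = [2, 2] → torsion [2, 2]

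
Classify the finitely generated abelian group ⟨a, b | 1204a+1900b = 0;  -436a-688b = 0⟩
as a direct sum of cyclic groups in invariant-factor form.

Answer: M ≅ ℤ/4 ⊕ ℤ/12

Derivation:
rank_ℚ(R)=2; free=2−2=0
SNF(R) diag = [4, 12] → torsion [4, 12]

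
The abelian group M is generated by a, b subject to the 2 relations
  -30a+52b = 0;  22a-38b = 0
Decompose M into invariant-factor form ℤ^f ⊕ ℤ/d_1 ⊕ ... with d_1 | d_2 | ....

rank_ℚ(R)=2; free=2−2=0
SNF(R) diag = [2, 2] → torsion [2, 2]

Answer: M ≅ ℤ/2 ⊕ ℤ/2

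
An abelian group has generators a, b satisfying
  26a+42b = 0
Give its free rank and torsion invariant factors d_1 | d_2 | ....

rank_ℚ(R)=1; free=2−1=1
SNF(R) diag = [2] → torsion [2]

Answer: M ≅ ℤ^1 ⊕ ℤ/2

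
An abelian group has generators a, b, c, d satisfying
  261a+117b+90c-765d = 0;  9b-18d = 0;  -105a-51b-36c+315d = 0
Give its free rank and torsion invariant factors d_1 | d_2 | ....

Answer: M ≅ ℤ^1 ⊕ ℤ/3 ⊕ ℤ/9 ⊕ ℤ/18

Derivation:
rank_ℚ(R)=3; free=4−3=1
SNF(R) diag = [3, 9, 18] → torsion [3, 9, 18]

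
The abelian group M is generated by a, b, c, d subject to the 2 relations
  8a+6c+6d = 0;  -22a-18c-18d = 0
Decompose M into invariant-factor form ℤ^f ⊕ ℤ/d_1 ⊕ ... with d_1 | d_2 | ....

rank_ℚ(R)=2; free=4−2=2
SNF(R) diag = [2, 6] → torsion [2, 6]

Answer: M ≅ ℤ^2 ⊕ ℤ/2 ⊕ ℤ/6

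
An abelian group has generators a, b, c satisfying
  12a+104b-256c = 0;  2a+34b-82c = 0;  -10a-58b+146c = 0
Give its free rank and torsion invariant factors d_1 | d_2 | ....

rank_ℚ(R)=3; free=3−3=0
SNF(R) diag = [2, 4, 8] → torsion [2, 4, 8]

Answer: M ≅ ℤ/2 ⊕ ℤ/4 ⊕ ℤ/8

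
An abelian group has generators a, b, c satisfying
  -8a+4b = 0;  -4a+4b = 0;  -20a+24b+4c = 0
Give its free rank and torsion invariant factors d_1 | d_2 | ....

rank_ℚ(R)=3; free=3−3=0
SNF(R) diag = [4, 4, 4] → torsion [4, 4, 4]

Answer: M ≅ ℤ/4 ⊕ ℤ/4 ⊕ ℤ/4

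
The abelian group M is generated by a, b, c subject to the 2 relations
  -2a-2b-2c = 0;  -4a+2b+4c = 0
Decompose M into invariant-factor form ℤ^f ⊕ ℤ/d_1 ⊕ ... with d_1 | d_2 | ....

Answer: M ≅ ℤ^1 ⊕ ℤ/2 ⊕ ℤ/2

Derivation:
rank_ℚ(R)=2; free=3−2=1
SNF(R) diag = [2, 2] → torsion [2, 2]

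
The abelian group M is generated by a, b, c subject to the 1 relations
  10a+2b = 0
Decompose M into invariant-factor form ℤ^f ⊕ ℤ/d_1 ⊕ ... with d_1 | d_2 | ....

rank_ℚ(R)=1; free=3−1=2
SNF(R) diag = [2] → torsion [2]

Answer: M ≅ ℤ^2 ⊕ ℤ/2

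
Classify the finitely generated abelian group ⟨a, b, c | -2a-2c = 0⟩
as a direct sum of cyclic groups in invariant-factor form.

Answer: M ≅ ℤ^2 ⊕ ℤ/2

Derivation:
rank_ℚ(R)=1; free=3−1=2
SNF(R) diag = [2] → torsion [2]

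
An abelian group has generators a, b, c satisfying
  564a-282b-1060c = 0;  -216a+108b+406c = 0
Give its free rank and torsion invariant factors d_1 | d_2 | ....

rank_ℚ(R)=2; free=3−2=1
SNF(R) diag = [2, 6] → torsion [2, 6]

Answer: M ≅ ℤ^1 ⊕ ℤ/2 ⊕ ℤ/6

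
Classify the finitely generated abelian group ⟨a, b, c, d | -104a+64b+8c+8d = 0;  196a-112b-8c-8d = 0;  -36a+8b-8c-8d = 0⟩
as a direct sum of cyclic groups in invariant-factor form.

Answer: M ≅ ℤ^1 ⊕ ℤ/4 ⊕ ℤ/8 ⊕ ℤ/24

Derivation:
rank_ℚ(R)=3; free=4−3=1
SNF(R) diag = [4, 8, 24] → torsion [4, 8, 24]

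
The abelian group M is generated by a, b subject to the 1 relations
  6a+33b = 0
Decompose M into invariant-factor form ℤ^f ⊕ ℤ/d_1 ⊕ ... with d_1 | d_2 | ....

Answer: M ≅ ℤ^1 ⊕ ℤ/3

Derivation:
rank_ℚ(R)=1; free=2−1=1
SNF(R) diag = [3] → torsion [3]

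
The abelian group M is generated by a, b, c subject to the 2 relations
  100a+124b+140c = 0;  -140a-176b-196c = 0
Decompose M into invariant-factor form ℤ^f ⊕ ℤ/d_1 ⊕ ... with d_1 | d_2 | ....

Answer: M ≅ ℤ^1 ⊕ ℤ/4 ⊕ ℤ/12

Derivation:
rank_ℚ(R)=2; free=3−2=1
SNF(R) diag = [4, 12] → torsion [4, 12]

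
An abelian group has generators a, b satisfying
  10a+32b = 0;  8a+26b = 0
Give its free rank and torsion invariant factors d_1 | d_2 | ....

Answer: M ≅ ℤ/2 ⊕ ℤ/2

Derivation:
rank_ℚ(R)=2; free=2−2=0
SNF(R) diag = [2, 2] → torsion [2, 2]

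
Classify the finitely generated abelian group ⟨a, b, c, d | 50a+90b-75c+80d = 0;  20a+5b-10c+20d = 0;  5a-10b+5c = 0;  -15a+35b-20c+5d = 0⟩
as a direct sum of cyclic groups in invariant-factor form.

rank_ℚ(R)=4; free=4−4=0
SNF(R) diag = [5, 5, 5, 5] → torsion [5, 5, 5, 5]

Answer: M ≅ ℤ/5 ⊕ ℤ/5 ⊕ ℤ/5 ⊕ ℤ/5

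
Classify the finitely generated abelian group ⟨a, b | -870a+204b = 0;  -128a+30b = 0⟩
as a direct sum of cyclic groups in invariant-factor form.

rank_ℚ(R)=2; free=2−2=0
SNF(R) diag = [2, 6] → torsion [2, 6]

Answer: M ≅ ℤ/2 ⊕ ℤ/6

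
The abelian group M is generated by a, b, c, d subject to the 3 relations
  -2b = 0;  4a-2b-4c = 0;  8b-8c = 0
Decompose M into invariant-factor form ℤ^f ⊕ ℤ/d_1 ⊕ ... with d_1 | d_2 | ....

Answer: M ≅ ℤ^1 ⊕ ℤ/2 ⊕ ℤ/4 ⊕ ℤ/8

Derivation:
rank_ℚ(R)=3; free=4−3=1
SNF(R) diag = [2, 4, 8] → torsion [2, 4, 8]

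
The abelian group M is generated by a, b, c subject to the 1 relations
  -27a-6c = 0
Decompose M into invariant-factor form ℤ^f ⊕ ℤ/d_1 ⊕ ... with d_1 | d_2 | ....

rank_ℚ(R)=1; free=3−1=2
SNF(R) diag = [3] → torsion [3]

Answer: M ≅ ℤ^2 ⊕ ℤ/3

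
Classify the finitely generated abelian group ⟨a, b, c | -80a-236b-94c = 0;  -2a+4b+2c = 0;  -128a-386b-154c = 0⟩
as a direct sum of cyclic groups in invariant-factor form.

Answer: M ≅ ℤ/2 ⊕ ℤ/6 ⊕ ℤ/6

Derivation:
rank_ℚ(R)=3; free=3−3=0
SNF(R) diag = [2, 6, 6] → torsion [2, 6, 6]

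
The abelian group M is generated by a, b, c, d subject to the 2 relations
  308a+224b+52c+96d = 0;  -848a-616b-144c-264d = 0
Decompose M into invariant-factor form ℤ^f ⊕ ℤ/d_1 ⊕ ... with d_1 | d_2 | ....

Answer: M ≅ ℤ^2 ⊕ ℤ/4 ⊕ ℤ/8

Derivation:
rank_ℚ(R)=2; free=4−2=2
SNF(R) diag = [4, 8] → torsion [4, 8]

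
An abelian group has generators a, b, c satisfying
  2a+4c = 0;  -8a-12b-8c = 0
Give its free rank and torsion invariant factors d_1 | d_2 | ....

rank_ℚ(R)=2; free=3−2=1
SNF(R) diag = [2, 4] → torsion [2, 4]

Answer: M ≅ ℤ^1 ⊕ ℤ/2 ⊕ ℤ/4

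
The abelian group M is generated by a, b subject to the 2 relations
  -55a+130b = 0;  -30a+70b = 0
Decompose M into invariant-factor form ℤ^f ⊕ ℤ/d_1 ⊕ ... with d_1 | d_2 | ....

Answer: M ≅ ℤ/5 ⊕ ℤ/10

Derivation:
rank_ℚ(R)=2; free=2−2=0
SNF(R) diag = [5, 10] → torsion [5, 10]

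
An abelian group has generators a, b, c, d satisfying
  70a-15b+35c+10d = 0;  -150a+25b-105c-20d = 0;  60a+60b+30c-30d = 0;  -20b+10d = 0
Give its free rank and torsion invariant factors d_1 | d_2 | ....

Answer: M ≅ ℤ/5 ⊕ ℤ/10 ⊕ ℤ/30 ⊕ ℤ/60

Derivation:
rank_ℚ(R)=4; free=4−4=0
SNF(R) diag = [5, 10, 30, 60] → torsion [5, 10, 30, 60]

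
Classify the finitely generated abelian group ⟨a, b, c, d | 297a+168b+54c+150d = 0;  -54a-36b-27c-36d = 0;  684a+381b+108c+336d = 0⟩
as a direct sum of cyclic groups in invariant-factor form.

rank_ℚ(R)=3; free=4−3=1
SNF(R) diag = [3, 9, 27] → torsion [3, 9, 27]

Answer: M ≅ ℤ^1 ⊕ ℤ/3 ⊕ ℤ/9 ⊕ ℤ/27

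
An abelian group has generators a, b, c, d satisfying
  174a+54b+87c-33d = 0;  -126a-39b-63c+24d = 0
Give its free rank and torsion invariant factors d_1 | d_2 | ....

Answer: M ≅ ℤ^2 ⊕ ℤ/3 ⊕ ℤ/3

Derivation:
rank_ℚ(R)=2; free=4−2=2
SNF(R) diag = [3, 3] → torsion [3, 3]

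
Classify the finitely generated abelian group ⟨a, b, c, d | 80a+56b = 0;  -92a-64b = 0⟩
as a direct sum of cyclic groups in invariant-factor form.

Answer: M ≅ ℤ^2 ⊕ ℤ/4 ⊕ ℤ/8

Derivation:
rank_ℚ(R)=2; free=4−2=2
SNF(R) diag = [4, 8] → torsion [4, 8]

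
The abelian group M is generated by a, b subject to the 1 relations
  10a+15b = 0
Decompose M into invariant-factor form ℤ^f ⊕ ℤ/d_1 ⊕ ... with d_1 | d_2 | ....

Answer: M ≅ ℤ^1 ⊕ ℤ/5

Derivation:
rank_ℚ(R)=1; free=2−1=1
SNF(R) diag = [5] → torsion [5]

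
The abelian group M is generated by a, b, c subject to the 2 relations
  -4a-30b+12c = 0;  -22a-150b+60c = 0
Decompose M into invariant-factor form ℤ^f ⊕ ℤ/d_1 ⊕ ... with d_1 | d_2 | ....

rank_ℚ(R)=2; free=3−2=1
SNF(R) diag = [2, 6] → torsion [2, 6]

Answer: M ≅ ℤ^1 ⊕ ℤ/2 ⊕ ℤ/6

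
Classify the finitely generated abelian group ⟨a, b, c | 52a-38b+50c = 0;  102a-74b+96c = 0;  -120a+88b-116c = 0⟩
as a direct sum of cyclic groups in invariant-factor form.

rank_ℚ(R)=3; free=3−3=0
SNF(R) diag = [2, 2, 4] → torsion [2, 2, 4]

Answer: M ≅ ℤ/2 ⊕ ℤ/2 ⊕ ℤ/4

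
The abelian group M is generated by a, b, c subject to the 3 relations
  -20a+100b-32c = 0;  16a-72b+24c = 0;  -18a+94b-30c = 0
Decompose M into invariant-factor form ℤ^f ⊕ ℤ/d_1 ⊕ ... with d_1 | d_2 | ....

rank_ℚ(R)=3; free=3−3=0
SNF(R) diag = [2, 4, 8] → torsion [2, 4, 8]

Answer: M ≅ ℤ/2 ⊕ ℤ/4 ⊕ ℤ/8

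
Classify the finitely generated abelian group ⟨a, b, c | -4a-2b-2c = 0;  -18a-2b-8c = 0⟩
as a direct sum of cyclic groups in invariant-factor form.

Answer: M ≅ ℤ^1 ⊕ ℤ/2 ⊕ ℤ/2

Derivation:
rank_ℚ(R)=2; free=3−2=1
SNF(R) diag = [2, 2] → torsion [2, 2]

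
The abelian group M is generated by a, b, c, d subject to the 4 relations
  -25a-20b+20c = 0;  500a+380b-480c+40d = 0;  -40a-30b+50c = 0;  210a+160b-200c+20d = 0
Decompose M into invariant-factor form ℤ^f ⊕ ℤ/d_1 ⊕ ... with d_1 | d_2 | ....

rank_ℚ(R)=4; free=4−4=0
SNF(R) diag = [5, 10, 20, 20] → torsion [5, 10, 20, 20]

Answer: M ≅ ℤ/5 ⊕ ℤ/10 ⊕ ℤ/20 ⊕ ℤ/20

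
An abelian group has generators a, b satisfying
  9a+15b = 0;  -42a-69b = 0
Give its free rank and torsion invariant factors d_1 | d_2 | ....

Answer: M ≅ ℤ/3 ⊕ ℤ/3

Derivation:
rank_ℚ(R)=2; free=2−2=0
SNF(R) diag = [3, 3] → torsion [3, 3]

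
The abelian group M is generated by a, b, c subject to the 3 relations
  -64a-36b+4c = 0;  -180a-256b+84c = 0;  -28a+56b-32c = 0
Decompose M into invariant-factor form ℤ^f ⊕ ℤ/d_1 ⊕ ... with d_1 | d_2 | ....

rank_ℚ(R)=3; free=3−3=0
SNF(R) diag = [4, 4, 12] → torsion [4, 4, 12]

Answer: M ≅ ℤ/4 ⊕ ℤ/4 ⊕ ℤ/12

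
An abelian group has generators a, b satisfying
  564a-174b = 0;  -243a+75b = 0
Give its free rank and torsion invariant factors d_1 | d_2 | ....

rank_ℚ(R)=2; free=2−2=0
SNF(R) diag = [3, 6] → torsion [3, 6]

Answer: M ≅ ℤ/3 ⊕ ℤ/6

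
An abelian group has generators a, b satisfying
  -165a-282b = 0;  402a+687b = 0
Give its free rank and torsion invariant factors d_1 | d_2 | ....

rank_ℚ(R)=2; free=2−2=0
SNF(R) diag = [3, 3] → torsion [3, 3]

Answer: M ≅ ℤ/3 ⊕ ℤ/3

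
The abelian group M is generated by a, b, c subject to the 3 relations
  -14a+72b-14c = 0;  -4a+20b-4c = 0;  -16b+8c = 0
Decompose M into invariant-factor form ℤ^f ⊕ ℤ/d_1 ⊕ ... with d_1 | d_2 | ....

rank_ℚ(R)=3; free=3−3=0
SNF(R) diag = [2, 4, 8] → torsion [2, 4, 8]

Answer: M ≅ ℤ/2 ⊕ ℤ/4 ⊕ ℤ/8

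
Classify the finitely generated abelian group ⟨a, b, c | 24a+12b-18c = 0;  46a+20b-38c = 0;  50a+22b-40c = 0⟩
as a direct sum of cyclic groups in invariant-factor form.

Answer: M ≅ ℤ/2 ⊕ ℤ/6 ⊕ ℤ/6

Derivation:
rank_ℚ(R)=3; free=3−3=0
SNF(R) diag = [2, 6, 6] → torsion [2, 6, 6]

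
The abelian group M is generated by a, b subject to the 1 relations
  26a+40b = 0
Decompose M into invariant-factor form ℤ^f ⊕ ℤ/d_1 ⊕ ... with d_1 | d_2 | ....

Answer: M ≅ ℤ^1 ⊕ ℤ/2

Derivation:
rank_ℚ(R)=1; free=2−1=1
SNF(R) diag = [2] → torsion [2]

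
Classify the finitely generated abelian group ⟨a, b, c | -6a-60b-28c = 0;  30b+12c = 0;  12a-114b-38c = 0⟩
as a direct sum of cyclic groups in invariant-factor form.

Answer: M ≅ ℤ/2 ⊕ ℤ/6 ⊕ ℤ/6

Derivation:
rank_ℚ(R)=3; free=3−3=0
SNF(R) diag = [2, 6, 6] → torsion [2, 6, 6]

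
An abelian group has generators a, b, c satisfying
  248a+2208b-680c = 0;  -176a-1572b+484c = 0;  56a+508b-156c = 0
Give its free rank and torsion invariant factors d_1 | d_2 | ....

Answer: M ≅ ℤ/4 ⊕ ℤ/8 ⊕ ℤ/8

Derivation:
rank_ℚ(R)=3; free=3−3=0
SNF(R) diag = [4, 8, 8] → torsion [4, 8, 8]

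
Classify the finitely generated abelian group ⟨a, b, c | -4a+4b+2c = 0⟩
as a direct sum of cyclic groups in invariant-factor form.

Answer: M ≅ ℤ^2 ⊕ ℤ/2

Derivation:
rank_ℚ(R)=1; free=3−1=2
SNF(R) diag = [2] → torsion [2]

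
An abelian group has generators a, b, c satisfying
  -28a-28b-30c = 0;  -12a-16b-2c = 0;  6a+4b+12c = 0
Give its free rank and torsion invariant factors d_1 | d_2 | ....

Answer: M ≅ ℤ/2 ⊕ ℤ/2 ⊕ ℤ/4

Derivation:
rank_ℚ(R)=3; free=3−3=0
SNF(R) diag = [2, 2, 4] → torsion [2, 2, 4]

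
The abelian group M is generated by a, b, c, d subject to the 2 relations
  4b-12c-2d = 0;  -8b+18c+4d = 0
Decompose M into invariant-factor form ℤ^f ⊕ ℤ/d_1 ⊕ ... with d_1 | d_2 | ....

rank_ℚ(R)=2; free=4−2=2
SNF(R) diag = [2, 6] → torsion [2, 6]

Answer: M ≅ ℤ^2 ⊕ ℤ/2 ⊕ ℤ/6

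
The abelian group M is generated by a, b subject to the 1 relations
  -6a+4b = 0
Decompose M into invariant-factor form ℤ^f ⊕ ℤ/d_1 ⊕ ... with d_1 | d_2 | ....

Answer: M ≅ ℤ^1 ⊕ ℤ/2

Derivation:
rank_ℚ(R)=1; free=2−1=1
SNF(R) diag = [2] → torsion [2]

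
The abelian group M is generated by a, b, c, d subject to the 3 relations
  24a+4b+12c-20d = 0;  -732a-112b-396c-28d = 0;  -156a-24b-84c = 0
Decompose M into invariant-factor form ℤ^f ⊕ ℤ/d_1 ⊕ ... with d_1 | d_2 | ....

rank_ℚ(R)=3; free=4−3=1
SNF(R) diag = [4, 12, 12] → torsion [4, 12, 12]

Answer: M ≅ ℤ^1 ⊕ ℤ/4 ⊕ ℤ/12 ⊕ ℤ/12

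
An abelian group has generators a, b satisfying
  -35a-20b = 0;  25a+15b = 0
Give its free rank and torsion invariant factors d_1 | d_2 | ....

Answer: M ≅ ℤ/5 ⊕ ℤ/5

Derivation:
rank_ℚ(R)=2; free=2−2=0
SNF(R) diag = [5, 5] → torsion [5, 5]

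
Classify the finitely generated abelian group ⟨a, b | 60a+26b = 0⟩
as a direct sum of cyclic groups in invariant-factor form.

Answer: M ≅ ℤ^1 ⊕ ℤ/2

Derivation:
rank_ℚ(R)=1; free=2−1=1
SNF(R) diag = [2] → torsion [2]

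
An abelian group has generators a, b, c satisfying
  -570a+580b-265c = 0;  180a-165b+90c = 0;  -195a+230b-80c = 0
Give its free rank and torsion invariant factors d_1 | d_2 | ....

rank_ℚ(R)=3; free=3−3=0
SNF(R) diag = [5, 15, 45] → torsion [5, 15, 45]

Answer: M ≅ ℤ/5 ⊕ ℤ/15 ⊕ ℤ/45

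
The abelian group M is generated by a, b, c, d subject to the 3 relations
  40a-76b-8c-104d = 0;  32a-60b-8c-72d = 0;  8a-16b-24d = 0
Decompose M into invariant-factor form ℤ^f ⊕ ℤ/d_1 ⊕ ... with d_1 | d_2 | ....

Answer: M ≅ ℤ^1 ⊕ ℤ/4 ⊕ ℤ/8 ⊕ ℤ/8

Derivation:
rank_ℚ(R)=3; free=4−3=1
SNF(R) diag = [4, 8, 8] → torsion [4, 8, 8]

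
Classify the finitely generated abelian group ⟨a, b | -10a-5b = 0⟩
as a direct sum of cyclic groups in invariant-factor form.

rank_ℚ(R)=1; free=2−1=1
SNF(R) diag = [5] → torsion [5]

Answer: M ≅ ℤ^1 ⊕ ℤ/5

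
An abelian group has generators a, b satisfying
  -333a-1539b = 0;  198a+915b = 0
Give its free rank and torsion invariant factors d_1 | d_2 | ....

rank_ℚ(R)=2; free=2−2=0
SNF(R) diag = [3, 9] → torsion [3, 9]

Answer: M ≅ ℤ/3 ⊕ ℤ/9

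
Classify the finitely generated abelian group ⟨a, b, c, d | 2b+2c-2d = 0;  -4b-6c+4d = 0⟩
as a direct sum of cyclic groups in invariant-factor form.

rank_ℚ(R)=2; free=4−2=2
SNF(R) diag = [2, 2] → torsion [2, 2]

Answer: M ≅ ℤ^2 ⊕ ℤ/2 ⊕ ℤ/2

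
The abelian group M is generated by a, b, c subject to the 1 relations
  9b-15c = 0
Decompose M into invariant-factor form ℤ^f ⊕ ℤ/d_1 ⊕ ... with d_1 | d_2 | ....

Answer: M ≅ ℤ^2 ⊕ ℤ/3

Derivation:
rank_ℚ(R)=1; free=3−1=2
SNF(R) diag = [3] → torsion [3]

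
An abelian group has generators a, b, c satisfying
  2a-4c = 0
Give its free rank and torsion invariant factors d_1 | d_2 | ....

rank_ℚ(R)=1; free=3−1=2
SNF(R) diag = [2] → torsion [2]

Answer: M ≅ ℤ^2 ⊕ ℤ/2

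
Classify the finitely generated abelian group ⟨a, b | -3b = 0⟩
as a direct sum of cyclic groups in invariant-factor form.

rank_ℚ(R)=1; free=2−1=1
SNF(R) diag = [3] → torsion [3]

Answer: M ≅ ℤ^1 ⊕ ℤ/3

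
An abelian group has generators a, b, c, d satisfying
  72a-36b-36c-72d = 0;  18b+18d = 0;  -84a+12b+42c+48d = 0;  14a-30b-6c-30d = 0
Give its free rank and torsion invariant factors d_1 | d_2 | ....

Answer: M ≅ ℤ/2 ⊕ ℤ/6 ⊕ ℤ/18 ⊕ ℤ/36

Derivation:
rank_ℚ(R)=4; free=4−4=0
SNF(R) diag = [2, 6, 18, 36] → torsion [2, 6, 18, 36]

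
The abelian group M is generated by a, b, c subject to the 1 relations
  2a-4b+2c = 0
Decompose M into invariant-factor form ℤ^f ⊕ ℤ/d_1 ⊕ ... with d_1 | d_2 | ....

Answer: M ≅ ℤ^2 ⊕ ℤ/2

Derivation:
rank_ℚ(R)=1; free=3−1=2
SNF(R) diag = [2] → torsion [2]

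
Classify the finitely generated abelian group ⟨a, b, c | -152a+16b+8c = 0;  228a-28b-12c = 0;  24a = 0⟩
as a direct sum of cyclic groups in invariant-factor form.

Answer: M ≅ ℤ/4 ⊕ ℤ/8 ⊕ ℤ/24

Derivation:
rank_ℚ(R)=3; free=3−3=0
SNF(R) diag = [4, 8, 24] → torsion [4, 8, 24]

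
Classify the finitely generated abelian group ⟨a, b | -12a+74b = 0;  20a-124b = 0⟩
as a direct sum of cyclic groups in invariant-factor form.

Answer: M ≅ ℤ/2 ⊕ ℤ/4

Derivation:
rank_ℚ(R)=2; free=2−2=0
SNF(R) diag = [2, 4] → torsion [2, 4]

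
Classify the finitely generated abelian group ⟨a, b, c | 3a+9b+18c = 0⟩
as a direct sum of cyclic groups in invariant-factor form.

rank_ℚ(R)=1; free=3−1=2
SNF(R) diag = [3] → torsion [3]

Answer: M ≅ ℤ^2 ⊕ ℤ/3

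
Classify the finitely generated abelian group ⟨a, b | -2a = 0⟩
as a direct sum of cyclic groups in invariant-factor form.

rank_ℚ(R)=1; free=2−1=1
SNF(R) diag = [2] → torsion [2]

Answer: M ≅ ℤ^1 ⊕ ℤ/2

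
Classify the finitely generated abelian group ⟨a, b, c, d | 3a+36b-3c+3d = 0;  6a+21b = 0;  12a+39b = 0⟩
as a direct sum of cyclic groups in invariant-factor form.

rank_ℚ(R)=3; free=4−3=1
SNF(R) diag = [3, 3, 6] → torsion [3, 3, 6]

Answer: M ≅ ℤ^1 ⊕ ℤ/3 ⊕ ℤ/3 ⊕ ℤ/6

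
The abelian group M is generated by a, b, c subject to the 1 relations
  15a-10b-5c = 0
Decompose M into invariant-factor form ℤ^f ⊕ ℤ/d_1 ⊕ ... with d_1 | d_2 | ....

rank_ℚ(R)=1; free=3−1=2
SNF(R) diag = [5] → torsion [5]

Answer: M ≅ ℤ^2 ⊕ ℤ/5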